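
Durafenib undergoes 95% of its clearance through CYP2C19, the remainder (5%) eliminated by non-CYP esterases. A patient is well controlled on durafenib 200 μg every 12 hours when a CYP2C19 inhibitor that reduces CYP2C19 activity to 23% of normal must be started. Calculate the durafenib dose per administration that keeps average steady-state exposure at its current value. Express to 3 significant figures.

The CYP2C19 pathway (95% of clearance) falls to 0.23× activity: 0.95 × 0.23 = 0.2185.
The remaining 5% of clearance is unaffected.
CL_new/CL_old = 0.2185 + 0.05 = 0.2685.
To maintain the same steady-state level, dose must scale with clearance: new dose = 200 × 0.2685 = 53.7 μg.

53.7 μg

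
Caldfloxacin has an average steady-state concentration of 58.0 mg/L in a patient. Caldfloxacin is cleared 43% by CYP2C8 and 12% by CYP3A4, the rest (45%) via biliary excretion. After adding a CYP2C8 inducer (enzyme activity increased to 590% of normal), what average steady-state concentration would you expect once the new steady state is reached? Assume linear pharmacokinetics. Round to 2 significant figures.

19 mg/L

The CYP2C8 pathway (43% of clearance) rises to 5.9× activity: 0.43 × 5.9 = 2.537.
CYP3A4 (12%) and the residual 45% are unaffected.
New clearance relative to baseline: 2.537 + 0.12 + 0.45 = 3.107.
With dosing unchanged, average steady-state concentration scales as 1/CL: 58.0 / 3.107 = 19 mg/L.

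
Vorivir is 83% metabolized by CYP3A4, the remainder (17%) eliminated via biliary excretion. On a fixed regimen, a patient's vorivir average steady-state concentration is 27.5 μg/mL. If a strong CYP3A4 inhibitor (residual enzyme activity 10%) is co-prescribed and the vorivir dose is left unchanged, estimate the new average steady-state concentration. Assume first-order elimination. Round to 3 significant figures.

109 μg/mL

The CYP3A4 pathway (83% of clearance) falls to 0.1× activity: 0.83 × 0.1 = 0.083.
Non-CYP routes (17%) are unchanged.
CL_new/CL_old = 0.083 + 0.17 = 0.253.
With dosing unchanged, average steady-state concentration scales as 1/CL: 27.5 / 0.253 = 109 μg/mL.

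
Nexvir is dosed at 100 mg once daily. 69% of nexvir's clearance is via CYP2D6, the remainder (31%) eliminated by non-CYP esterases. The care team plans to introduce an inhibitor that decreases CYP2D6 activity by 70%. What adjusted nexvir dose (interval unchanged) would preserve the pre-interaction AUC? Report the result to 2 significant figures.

The CYP2D6 pathway (69% of clearance) falls to 0.3× activity: 0.69 × 0.3 = 0.207.
The remaining 31% of clearance is unaffected.
CL_new/CL_old = 0.207 + 0.31 = 0.517.
To maintain the same steady-state level, dose must scale with clearance: new dose = 100 × 0.517 = 52 mg.

52 mg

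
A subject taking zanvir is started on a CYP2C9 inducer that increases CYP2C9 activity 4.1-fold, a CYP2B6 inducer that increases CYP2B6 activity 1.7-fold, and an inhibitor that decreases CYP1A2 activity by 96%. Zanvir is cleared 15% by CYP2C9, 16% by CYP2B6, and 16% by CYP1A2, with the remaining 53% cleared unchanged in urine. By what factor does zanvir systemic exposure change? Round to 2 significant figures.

0.70

The CYP2C9 pathway (15% of clearance) is boosted to 4.1× activity: 0.15 × 4.1 = 0.615.
The CYP2B6 pathway (16% of clearance) increases to 1.7× activity: 0.16 × 1.7 = 0.272.
The CYP1A2 pathway (16% of clearance) falls to 0.04× activity: 0.16 × 0.04 = 0.0064.
The remaining 53% of clearance is unaffected.
New clearance relative to baseline: 0.615 + 0.272 + 0.0064 + 0.53 = 1.4234.
Systemic exposure ∝ 1/CL: fold-change = 1 / 1.4234 = 0.70.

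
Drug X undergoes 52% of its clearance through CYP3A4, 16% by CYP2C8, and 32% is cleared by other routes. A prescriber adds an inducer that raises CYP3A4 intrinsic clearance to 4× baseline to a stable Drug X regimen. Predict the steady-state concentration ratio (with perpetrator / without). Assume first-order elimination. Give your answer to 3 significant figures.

0.391

The CYP3A4 pathway (52% of clearance) rises to 4× activity: 0.52 × 4 = 2.08.
CYP2C8 (16%) and the residual 32% are unaffected.
CL_new/CL_old = 2.08 + 0.16 + 0.32 = 2.56.
Steady-state concentration is inversely proportional to clearance, so the fold-change is 1 / 2.56 = 0.391.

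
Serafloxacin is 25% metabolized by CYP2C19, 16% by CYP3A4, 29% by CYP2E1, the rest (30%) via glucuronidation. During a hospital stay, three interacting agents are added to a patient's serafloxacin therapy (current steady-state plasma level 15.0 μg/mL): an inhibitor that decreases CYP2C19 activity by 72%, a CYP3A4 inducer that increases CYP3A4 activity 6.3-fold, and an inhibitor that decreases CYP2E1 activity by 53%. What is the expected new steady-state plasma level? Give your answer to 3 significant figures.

9.91 μg/mL

CYP2C19: 0.25 × 0.28 = 0.07
CYP3A4: 0.16 × 6.3 = 1.008
CYP2E1: 0.29 × 0.47 = 0.1363
Other: 0.3 (unchanged)
Relative clearance = 0.07 + 1.008 + 0.1363 + 0.3 = 1.5143.
New steady-state plasma level = 15.0 / 1.5143 = 9.91 μg/mL (concentration scales inversely with clearance).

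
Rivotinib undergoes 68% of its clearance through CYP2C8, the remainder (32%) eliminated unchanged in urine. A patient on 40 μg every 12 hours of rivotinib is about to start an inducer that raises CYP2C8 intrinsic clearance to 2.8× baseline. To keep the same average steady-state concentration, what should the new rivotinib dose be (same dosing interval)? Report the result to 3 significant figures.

89.0 μg

The CYP2C8 pathway (68% of clearance) rises to 2.8× activity: 0.68 × 2.8 = 1.904.
Non-CYP routes (32%) are unchanged.
New clearance relative to baseline: 1.904 + 0.32 = 2.224.
Exposure is unchanged when dose changes in proportion to clearance. New dose = 40 μg × 2.224 = 89.0 μg.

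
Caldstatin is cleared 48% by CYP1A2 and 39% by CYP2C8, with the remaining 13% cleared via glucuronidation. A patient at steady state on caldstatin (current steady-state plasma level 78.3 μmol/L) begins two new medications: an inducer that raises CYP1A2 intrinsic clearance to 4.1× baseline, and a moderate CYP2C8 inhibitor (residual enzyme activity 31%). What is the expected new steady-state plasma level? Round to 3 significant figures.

35.3 μmol/L

The CYP1A2 pathway (48% of clearance) is boosted to 4.1× activity: 0.48 × 4.1 = 1.968.
The CYP2C8 pathway (39% of clearance) drops to 0.31× activity: 0.39 × 0.31 = 0.1209.
Non-CYP routes (13%) are unchanged.
Relative clearance = 1.968 + 0.1209 + 0.13 = 2.2189.
Dividing the baseline by the relative clearance: 78.3 / 2.2189 = 35.3 μmol/L.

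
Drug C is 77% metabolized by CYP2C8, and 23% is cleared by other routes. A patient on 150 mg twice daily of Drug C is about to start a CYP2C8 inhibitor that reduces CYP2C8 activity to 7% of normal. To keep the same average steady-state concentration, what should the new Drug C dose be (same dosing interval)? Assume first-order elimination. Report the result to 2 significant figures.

43 mg

The CYP2C8 pathway (77% of clearance) drops to 0.07× activity: 0.77 × 0.07 = 0.0539.
Non-CYP routes (23%) are unchanged.
New clearance relative to baseline: 0.0539 + 0.23 = 0.2839.
Css,avg = (dose rate)/CL, so holding Css fixed requires dose ∝ CL: 150 × 0.2839 = 43 mg.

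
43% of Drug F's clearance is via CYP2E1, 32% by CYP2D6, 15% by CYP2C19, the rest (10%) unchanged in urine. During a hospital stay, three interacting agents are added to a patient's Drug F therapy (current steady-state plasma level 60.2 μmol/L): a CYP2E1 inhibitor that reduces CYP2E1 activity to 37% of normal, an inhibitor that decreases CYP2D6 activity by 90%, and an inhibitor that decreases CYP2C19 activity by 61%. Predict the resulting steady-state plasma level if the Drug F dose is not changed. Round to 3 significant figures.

172 μmol/L

The CYP2E1 pathway (43% of clearance) drops to 0.37× activity: 0.43 × 0.37 = 0.1591.
The CYP2D6 pathway (32% of clearance) is reduced to 0.1× activity: 0.32 × 0.1 = 0.032.
The CYP2C19 pathway (15% of clearance) drops to 0.39× activity: 0.15 × 0.39 = 0.0585.
The remaining 10% of clearance is unaffected.
Relative clearance = 0.1591 + 0.032 + 0.0585 + 0.1 = 0.3496.
Dividing the baseline by the relative clearance: 60.2 / 0.3496 = 172 μmol/L.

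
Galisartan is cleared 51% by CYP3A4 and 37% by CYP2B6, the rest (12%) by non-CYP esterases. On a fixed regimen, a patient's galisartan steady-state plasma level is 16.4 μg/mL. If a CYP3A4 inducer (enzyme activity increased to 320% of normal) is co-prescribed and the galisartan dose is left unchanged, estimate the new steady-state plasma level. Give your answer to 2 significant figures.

CYP3A4: 0.51 × 3.2 = 1.632
CYP2B6: 0.37 (unchanged)
Other: 0.12 (unchanged)
Relative clearance = 1.632 + 0.37 + 0.12 = 2.122.
New steady-state plasma level = baseline ÷ relative clearance = 16.4 / 2.122 = 7.7 μg/mL.

7.7 μg/mL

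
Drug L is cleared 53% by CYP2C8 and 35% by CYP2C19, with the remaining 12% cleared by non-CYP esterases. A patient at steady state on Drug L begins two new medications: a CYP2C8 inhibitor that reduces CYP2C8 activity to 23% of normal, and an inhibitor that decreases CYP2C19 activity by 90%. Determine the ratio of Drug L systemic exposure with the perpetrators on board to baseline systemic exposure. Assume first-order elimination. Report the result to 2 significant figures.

The CYP2C8 pathway (53% of clearance) is reduced to 0.23× activity: 0.53 × 0.23 = 0.1219.
The CYP2C19 pathway (35% of clearance) is reduced to 0.1× activity: 0.35 × 0.1 = 0.035.
The remaining 12% of clearance is unaffected.
New clearance relative to baseline: 0.1219 + 0.035 + 0.12 = 0.2769.
Net systemic exposure ratio = 1 / 0.2769 = 3.6.

3.6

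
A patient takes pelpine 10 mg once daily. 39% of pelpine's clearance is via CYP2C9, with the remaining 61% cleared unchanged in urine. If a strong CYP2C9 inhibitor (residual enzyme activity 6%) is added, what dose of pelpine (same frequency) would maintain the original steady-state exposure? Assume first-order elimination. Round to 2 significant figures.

6.3 mg

The CYP2C9 pathway (39% of clearance) falls to 0.06× activity: 0.39 × 0.06 = 0.0234.
Non-CYP routes (61%) are unchanged.
CL_new/CL_old = 0.0234 + 0.61 = 0.6334.
To maintain the same steady-state level, dose must scale with clearance: new dose = 10 × 0.6334 = 6.3 mg.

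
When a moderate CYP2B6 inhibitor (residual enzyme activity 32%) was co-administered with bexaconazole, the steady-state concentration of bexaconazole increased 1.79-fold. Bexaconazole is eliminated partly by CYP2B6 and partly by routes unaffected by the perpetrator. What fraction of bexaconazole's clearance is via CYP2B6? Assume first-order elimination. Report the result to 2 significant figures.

Call the CYP2B6 fraction fm. After the interaction, CL_new/CL_old = fm × 0.32 + (1 − fm).
Steady-state concentration ratio = 1 / (new CL fraction), so new CL fraction = 1 / 1.79 = 0.5587.
fm × 0.32 + 1 − fm = 0.5587  ⇒  fm × (0.32 − 1) = −0.4413  ⇒  fm = 0.65.

0.65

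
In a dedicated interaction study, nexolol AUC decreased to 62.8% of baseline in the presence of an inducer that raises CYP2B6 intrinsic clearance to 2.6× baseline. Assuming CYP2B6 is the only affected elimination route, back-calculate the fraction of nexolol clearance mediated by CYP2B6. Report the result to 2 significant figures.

0.37

CL'/CL = 1 / 0.628 = 1.592
2.6·fm + (1 − fm) = 1.592
fm = (1.592 − 1) / (2.6 − 1) = 0.37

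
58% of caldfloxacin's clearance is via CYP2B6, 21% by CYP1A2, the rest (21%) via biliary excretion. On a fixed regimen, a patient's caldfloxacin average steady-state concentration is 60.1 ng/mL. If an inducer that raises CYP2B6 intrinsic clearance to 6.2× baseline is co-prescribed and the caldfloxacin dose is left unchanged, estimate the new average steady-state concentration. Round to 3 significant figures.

15.0 ng/mL

The CYP2B6 pathway (58% of clearance) rises to 6.2× activity: 0.58 × 6.2 = 3.596.
CYP1A2 (21%) and the residual 21% are unaffected.
CL_new/CL_old = 3.596 + 0.21 + 0.21 = 4.016.
New average steady-state concentration = baseline ÷ relative clearance = 60.1 / 4.016 = 15.0 ng/mL.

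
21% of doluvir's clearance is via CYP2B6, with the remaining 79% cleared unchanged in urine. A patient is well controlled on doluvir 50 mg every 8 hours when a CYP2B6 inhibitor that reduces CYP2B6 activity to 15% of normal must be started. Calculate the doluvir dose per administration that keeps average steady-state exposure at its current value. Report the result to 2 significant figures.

The CYP2B6 pathway (21% of clearance) falls to 0.15× activity: 0.21 × 0.15 = 0.0315.
The remaining 79% of clearance is unaffected.
New clearance relative to baseline: 0.0315 + 0.79 = 0.8215.
To maintain the same steady-state level, dose must scale with clearance: new dose = 50 × 0.8215 = 41 mg.

41 mg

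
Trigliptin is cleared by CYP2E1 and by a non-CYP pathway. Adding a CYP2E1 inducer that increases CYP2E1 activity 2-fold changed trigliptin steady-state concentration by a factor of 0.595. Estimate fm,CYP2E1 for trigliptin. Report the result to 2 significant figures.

Let fm be the CYP2E1 fraction. New clearance relative to baseline = fm × 2 + (1 − fm).
Steady-state concentration ratio = 1 / (new CL fraction), so new CL fraction = 1 / 0.595 = 1.681.
fm × 2 + 1 − fm = 1.681  ⇒  fm × (2 − 1) = 0.6807  ⇒  fm = 0.68.

0.68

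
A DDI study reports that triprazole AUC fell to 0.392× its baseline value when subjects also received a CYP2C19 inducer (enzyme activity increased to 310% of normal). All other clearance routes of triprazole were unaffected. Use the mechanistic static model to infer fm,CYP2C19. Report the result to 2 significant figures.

Call the CYP2C19 fraction fm. After the interaction, CL_new/CL_old = fm × 3.1 + (1 − fm).
AUC ratio = 1 / (new CL fraction), so new CL fraction = 1 / 0.392 = 2.551.
fm × 3.1 + 1 − fm = 2.551  ⇒  fm × (3.1 − 1) = 1.551  ⇒  fm = 0.74.

0.74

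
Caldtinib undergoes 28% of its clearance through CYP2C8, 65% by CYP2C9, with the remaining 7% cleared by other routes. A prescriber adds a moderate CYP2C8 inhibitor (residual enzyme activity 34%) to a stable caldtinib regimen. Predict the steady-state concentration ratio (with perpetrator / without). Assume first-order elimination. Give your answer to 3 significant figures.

1.23

CYP2C8: 0.28 × 0.34 = 0.0952
CYP2C9: 0.65 (unchanged)
Other: 0.07 (unchanged)
Relative clearance = 0.0952 + 0.65 + 0.07 = 0.8152.
Since steady-state concentration ∝ 1/CL, the ratio is 1 / 0.8152 = 1.23.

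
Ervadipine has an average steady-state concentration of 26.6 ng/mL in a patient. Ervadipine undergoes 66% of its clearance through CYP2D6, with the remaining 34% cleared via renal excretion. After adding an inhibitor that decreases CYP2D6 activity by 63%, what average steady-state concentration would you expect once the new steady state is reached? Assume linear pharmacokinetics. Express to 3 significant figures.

45.5 ng/mL

The CYP2D6 pathway (66% of clearance) is reduced to 0.37× activity: 0.66 × 0.37 = 0.2442.
The remaining 34% of clearance is unaffected.
CL_new/CL_old = 0.2442 + 0.34 = 0.5842.
Average steady-state concentration ∝ 1/CL, so new value = 26.6 / 0.5842 = 45.5 ng/mL.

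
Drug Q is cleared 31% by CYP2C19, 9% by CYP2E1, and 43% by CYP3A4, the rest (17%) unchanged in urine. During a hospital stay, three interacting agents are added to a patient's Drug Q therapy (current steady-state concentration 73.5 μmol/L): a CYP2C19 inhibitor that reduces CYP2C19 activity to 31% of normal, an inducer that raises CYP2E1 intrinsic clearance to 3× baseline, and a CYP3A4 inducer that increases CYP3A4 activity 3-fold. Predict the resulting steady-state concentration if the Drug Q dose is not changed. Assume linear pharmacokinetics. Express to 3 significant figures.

CYP2C19: 0.31 × 0.31 = 0.0961
CYP2E1: 0.09 × 3 = 0.27
CYP3A4: 0.43 × 3 = 1.29
Other: 0.17 (unchanged)
CL_new/CL_old = 0.0961 + 0.27 + 1.29 + 0.17 = 1.8261.
New steady-state concentration = 73.5 / 1.8261 = 40.2 μmol/L (concentration scales inversely with clearance).

40.2 μmol/L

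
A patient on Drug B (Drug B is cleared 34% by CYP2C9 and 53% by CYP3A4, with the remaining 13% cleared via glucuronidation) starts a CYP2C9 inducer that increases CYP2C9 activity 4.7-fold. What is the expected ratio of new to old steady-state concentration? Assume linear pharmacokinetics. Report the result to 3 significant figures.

The CYP2C9 pathway (34% of clearance) increases to 4.7× activity: 0.34 × 4.7 = 1.598.
CYP3A4 (53%) and the residual 13% are unaffected.
CL_new/CL_old = 1.598 + 0.53 + 0.13 = 2.258.
Steady-state concentration is inversely proportional to clearance, so the fold-change is 1 / 2.258 = 0.443.

0.443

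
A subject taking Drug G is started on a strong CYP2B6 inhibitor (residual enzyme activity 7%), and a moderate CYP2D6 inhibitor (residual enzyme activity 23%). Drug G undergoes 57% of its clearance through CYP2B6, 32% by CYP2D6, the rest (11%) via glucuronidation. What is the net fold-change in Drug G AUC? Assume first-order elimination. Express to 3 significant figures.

CYP2B6: 0.57 × 0.07 = 0.0399
CYP2D6: 0.32 × 0.23 = 0.0736
Other: 0.11 (unchanged)
New clearance relative to baseline: 0.0399 + 0.0736 + 0.11 = 0.2235.
AUC ∝ 1/CL: fold-change = 1 / 0.2235 = 4.47.

4.47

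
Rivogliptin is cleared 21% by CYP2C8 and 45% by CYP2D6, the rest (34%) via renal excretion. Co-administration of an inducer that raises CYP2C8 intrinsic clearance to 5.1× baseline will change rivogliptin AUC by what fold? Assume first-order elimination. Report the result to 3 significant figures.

0.537

The CYP2C8 pathway (21% of clearance) is boosted to 5.1× activity: 0.21 × 5.1 = 1.071.
CYP2D6 (45%) and the residual 34% are unaffected.
Relative clearance = 1.071 + 0.45 + 0.34 = 1.861.
AUC is inversely proportional to clearance, so the fold-change is 1 / 1.861 = 0.537.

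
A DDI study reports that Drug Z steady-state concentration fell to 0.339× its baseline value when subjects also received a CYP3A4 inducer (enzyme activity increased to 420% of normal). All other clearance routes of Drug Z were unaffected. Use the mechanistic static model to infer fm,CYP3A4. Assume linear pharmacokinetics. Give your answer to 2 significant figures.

CL'/CL = 1 / 0.339 = 2.95
4.2·fm + (1 − fm) = 2.95
fm = (2.95 − 1) / (4.2 − 1) = 0.61

0.61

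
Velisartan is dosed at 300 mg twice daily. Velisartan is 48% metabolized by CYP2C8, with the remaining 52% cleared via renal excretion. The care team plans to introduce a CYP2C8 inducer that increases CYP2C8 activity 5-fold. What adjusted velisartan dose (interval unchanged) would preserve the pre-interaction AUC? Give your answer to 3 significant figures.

876 mg

The CYP2C8 pathway (48% of clearance) is boosted to 5× activity: 0.48 × 5 = 2.4.
Non-CYP routes (52%) are unchanged.
CL_new/CL_old = 2.4 + 0.52 = 2.92.
Css,avg = (dose rate)/CL, so holding Css fixed requires dose ∝ CL: 300 × 2.92 = 876 mg.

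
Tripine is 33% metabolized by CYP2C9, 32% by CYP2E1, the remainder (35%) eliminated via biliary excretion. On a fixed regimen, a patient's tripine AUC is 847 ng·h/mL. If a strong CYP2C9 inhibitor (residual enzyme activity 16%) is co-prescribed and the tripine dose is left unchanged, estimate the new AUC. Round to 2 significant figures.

The CYP2C9 pathway (33% of clearance) is reduced to 0.16× activity: 0.33 × 0.16 = 0.0528.
CYP2E1 (32%) and the residual 35% are unaffected.
New clearance relative to baseline: 0.0528 + 0.32 + 0.35 = 0.7228.
With dosing unchanged, AUC scales as 1/CL: 847 / 0.7228 = 1.2 × 10³ ng·h/mL.

1.2 × 10³ ng·h/mL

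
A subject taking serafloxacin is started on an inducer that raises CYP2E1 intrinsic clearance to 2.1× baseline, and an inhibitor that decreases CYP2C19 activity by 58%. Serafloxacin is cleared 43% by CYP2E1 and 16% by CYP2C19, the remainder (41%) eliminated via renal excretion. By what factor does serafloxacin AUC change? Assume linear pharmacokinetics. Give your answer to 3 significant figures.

0.725

The CYP2E1 pathway (43% of clearance) rises to 2.1× activity: 0.43 × 2.1 = 0.903.
The CYP2C19 pathway (16% of clearance) falls to 0.42× activity: 0.16 × 0.42 = 0.0672.
Non-CYP routes (41%) are unchanged.
CL_new/CL_old = 0.903 + 0.0672 + 0.41 = 1.3802.
Because AUC varies inversely with clearance, the combined effect is 1 / 1.3802 = 0.725.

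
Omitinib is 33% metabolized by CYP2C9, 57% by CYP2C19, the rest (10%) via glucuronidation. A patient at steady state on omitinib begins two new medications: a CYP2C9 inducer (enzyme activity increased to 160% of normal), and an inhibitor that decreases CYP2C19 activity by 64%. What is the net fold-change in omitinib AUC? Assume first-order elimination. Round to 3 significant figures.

CYP2C9: 0.33 × 1.6 = 0.528
CYP2C19: 0.57 × 0.36 = 0.2052
Other: 0.1 (unchanged)
CL_new/CL_old = 0.528 + 0.2052 + 0.1 = 0.8332.
Because AUC varies inversely with clearance, the combined effect is 1 / 0.8332 = 1.20.

1.20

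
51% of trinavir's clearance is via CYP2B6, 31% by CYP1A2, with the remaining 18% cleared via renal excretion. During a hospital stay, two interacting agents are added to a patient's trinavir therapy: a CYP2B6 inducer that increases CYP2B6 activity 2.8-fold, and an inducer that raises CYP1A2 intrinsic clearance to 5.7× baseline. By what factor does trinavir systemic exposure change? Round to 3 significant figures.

CYP2B6: 0.51 × 2.8 = 1.428
CYP1A2: 0.31 × 5.7 = 1.767
Other: 0.18 (unchanged)
New clearance relative to baseline: 1.428 + 1.767 + 0.18 = 3.375.
Because systemic exposure varies inversely with clearance, the combined effect is 1 / 3.375 = 0.296.

0.296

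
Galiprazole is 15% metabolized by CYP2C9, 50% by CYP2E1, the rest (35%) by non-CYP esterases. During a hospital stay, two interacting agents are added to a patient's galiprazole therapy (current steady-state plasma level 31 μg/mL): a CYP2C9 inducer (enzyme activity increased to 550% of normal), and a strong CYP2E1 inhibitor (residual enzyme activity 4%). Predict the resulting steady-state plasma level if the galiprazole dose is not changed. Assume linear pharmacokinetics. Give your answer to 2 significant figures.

26 μg/mL

The CYP2C9 pathway (15% of clearance) rises to 5.5× activity: 0.15 × 5.5 = 0.825.
The CYP2E1 pathway (50% of clearance) is reduced to 0.04× activity: 0.5 × 0.04 = 0.02.
Non-CYP routes (35%) are unchanged.
New clearance relative to baseline: 0.825 + 0.02 + 0.35 = 1.195.
New steady-state plasma level = 31 / 1.195 = 26 μg/mL (concentration scales inversely with clearance).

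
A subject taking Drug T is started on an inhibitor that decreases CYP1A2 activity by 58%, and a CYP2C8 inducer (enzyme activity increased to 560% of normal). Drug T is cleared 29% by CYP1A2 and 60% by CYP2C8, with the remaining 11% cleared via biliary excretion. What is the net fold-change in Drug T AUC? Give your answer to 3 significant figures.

The CYP1A2 pathway (29% of clearance) falls to 0.42× activity: 0.29 × 0.42 = 0.1218.
The CYP2C8 pathway (60% of clearance) is boosted to 5.6× activity: 0.6 × 5.6 = 3.36.
Non-CYP routes (11%) are unchanged.
CL_new/CL_old = 0.1218 + 3.36 + 0.11 = 3.5918.
Net AUC ratio = 1 / 3.5918 = 0.278.

0.278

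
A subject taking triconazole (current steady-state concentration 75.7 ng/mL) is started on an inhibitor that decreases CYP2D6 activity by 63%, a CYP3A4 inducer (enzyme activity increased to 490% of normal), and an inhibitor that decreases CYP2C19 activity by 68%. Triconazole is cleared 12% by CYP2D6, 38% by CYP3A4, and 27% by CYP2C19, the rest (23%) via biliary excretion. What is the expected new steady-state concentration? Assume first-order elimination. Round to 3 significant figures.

34.1 ng/mL

The CYP2D6 pathway (12% of clearance) falls to 0.37× activity: 0.12 × 0.37 = 0.0444.
The CYP3A4 pathway (38% of clearance) increases to 4.9× activity: 0.38 × 4.9 = 1.862.
The CYP2C19 pathway (27% of clearance) is reduced to 0.32× activity: 0.27 × 0.32 = 0.0864.
The remaining 23% of clearance is unaffected.
CL_new/CL_old = 0.0444 + 1.862 + 0.0864 + 0.23 = 2.2228.
New steady-state concentration = 75.7 / 2.2228 = 34.1 ng/mL (concentration scales inversely with clearance).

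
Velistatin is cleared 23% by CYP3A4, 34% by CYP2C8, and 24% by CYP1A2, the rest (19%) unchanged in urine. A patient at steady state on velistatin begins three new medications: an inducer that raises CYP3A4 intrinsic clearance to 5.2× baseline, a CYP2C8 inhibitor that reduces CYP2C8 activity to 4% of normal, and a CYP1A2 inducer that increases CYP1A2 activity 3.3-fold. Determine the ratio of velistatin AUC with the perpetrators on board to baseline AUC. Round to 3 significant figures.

0.456

The CYP3A4 pathway (23% of clearance) rises to 5.2× activity: 0.23 × 5.2 = 1.196.
The CYP2C8 pathway (34% of clearance) is reduced to 0.04× activity: 0.34 × 0.04 = 0.0136.
The CYP1A2 pathway (24% of clearance) rises to 3.3× activity: 0.24 × 3.3 = 0.792.
The remaining 19% of clearance is unaffected.
Relative clearance = 1.196 + 0.0136 + 0.792 + 0.19 = 2.1916.
AUC ∝ 1/CL: fold-change = 1 / 2.1916 = 0.456.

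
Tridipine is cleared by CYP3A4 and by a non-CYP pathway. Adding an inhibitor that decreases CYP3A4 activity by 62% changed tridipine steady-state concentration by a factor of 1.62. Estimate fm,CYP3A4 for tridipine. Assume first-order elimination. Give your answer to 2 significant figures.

Let x = fm,CYP3A4. Because steady-state concentration ∝ 1/CL, relative clearance fell to 1/1.62 = 0.6173.
Only the CYP3A4 route changed, so 0.6173 = x·0.38 + (1 − x), giving x = 0.62.

0.62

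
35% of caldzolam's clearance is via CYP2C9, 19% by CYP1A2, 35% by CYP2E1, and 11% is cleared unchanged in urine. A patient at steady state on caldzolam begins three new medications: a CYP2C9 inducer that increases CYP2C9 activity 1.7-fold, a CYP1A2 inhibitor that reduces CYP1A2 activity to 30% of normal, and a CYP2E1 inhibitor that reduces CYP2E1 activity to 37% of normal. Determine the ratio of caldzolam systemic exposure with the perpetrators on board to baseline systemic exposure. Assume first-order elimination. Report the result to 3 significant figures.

CYP2C9: 0.35 × 1.7 = 0.595
CYP1A2: 0.19 × 0.3 = 0.057
CYP2E1: 0.35 × 0.37 = 0.1295
Other: 0.11 (unchanged)
Relative clearance = 0.595 + 0.057 + 0.1295 + 0.11 = 0.8915.
Net systemic exposure ratio = 1 / 0.8915 = 1.12.

1.12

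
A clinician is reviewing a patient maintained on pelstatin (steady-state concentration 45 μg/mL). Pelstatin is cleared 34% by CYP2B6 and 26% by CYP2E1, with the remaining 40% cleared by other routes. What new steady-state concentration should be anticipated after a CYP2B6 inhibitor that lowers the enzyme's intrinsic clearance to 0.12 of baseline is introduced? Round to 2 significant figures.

64 μg/mL

The CYP2B6 pathway (34% of clearance) is reduced to 0.12× activity: 0.34 × 0.12 = 0.0408.
CYP2E1 (26%) and the residual 40% are unaffected.
Relative clearance = 0.0408 + 0.26 + 0.4 = 0.7008.
New steady-state concentration = baseline ÷ relative clearance = 45 / 0.7008 = 64 μg/mL.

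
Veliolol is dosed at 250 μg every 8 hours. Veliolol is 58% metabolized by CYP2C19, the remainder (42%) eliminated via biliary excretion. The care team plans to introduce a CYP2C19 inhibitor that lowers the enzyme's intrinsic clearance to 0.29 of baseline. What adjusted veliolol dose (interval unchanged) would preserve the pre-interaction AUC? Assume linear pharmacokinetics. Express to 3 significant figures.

CYP2C19: 0.58 × 0.29 = 0.1682
Other: 0.42 (unchanged)
CL_new/CL_old = 0.1682 + 0.42 = 0.5882.
Css,avg = (dose rate)/CL, so holding Css fixed requires dose ∝ CL: 250 × 0.5882 = 147 μg.

147 μg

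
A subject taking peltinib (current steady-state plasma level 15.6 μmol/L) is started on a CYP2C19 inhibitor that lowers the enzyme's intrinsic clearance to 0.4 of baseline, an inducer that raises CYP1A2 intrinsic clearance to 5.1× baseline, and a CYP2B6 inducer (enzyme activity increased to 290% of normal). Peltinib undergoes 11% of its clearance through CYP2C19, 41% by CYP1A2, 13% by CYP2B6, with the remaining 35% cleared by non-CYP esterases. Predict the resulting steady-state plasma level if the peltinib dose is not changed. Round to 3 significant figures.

CYP2C19: 0.11 × 0.4 = 0.044
CYP1A2: 0.41 × 5.1 = 2.091
CYP2B6: 0.13 × 2.9 = 0.377
Other: 0.35 (unchanged)
CL_new/CL_old = 0.044 + 2.091 + 0.377 + 0.35 = 2.862.
Steady-state plasma level ∝ 1/CL: new value = 15.6 / 2.862 = 5.45 μmol/L.

5.45 μmol/L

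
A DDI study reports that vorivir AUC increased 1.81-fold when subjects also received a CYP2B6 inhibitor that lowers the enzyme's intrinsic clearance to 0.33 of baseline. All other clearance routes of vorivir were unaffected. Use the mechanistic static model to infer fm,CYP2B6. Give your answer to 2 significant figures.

0.67

Let fm be the CYP2B6 fraction. New clearance relative to baseline = fm × 0.33 + (1 − fm).
AUC ratio = 1 / (new CL fraction), so new CL fraction = 1 / 1.81 = 0.5525.
fm × 0.33 + 1 − fm = 0.5525  ⇒  fm × (0.33 − 1) = −0.4475  ⇒  fm = 0.67.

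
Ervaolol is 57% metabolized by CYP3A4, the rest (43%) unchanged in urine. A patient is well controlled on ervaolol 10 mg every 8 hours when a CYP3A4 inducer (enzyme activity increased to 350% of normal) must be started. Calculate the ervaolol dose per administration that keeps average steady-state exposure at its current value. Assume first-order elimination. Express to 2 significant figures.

24 mg

CYP3A4: 0.57 × 3.5 = 1.995
Other: 0.43 (unchanged)
Relative clearance = 1.995 + 0.43 = 2.425.
Css,avg = (dose rate)/CL, so holding Css fixed requires dose ∝ CL: 10 × 2.425 = 24 mg.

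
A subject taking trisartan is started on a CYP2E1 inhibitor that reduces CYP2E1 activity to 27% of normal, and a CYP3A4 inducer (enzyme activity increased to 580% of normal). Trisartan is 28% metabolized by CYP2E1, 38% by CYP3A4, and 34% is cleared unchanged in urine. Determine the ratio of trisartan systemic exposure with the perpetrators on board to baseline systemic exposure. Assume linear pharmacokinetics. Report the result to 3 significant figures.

The CYP2E1 pathway (28% of clearance) is reduced to 0.27× activity: 0.28 × 0.27 = 0.0756.
The CYP3A4 pathway (38% of clearance) increases to 5.8× activity: 0.38 × 5.8 = 2.204.
The remaining 34% of clearance is unaffected.
New clearance relative to baseline: 0.0756 + 2.204 + 0.34 = 2.6196.
Because systemic exposure varies inversely with clearance, the combined effect is 1 / 2.6196 = 0.382.

0.382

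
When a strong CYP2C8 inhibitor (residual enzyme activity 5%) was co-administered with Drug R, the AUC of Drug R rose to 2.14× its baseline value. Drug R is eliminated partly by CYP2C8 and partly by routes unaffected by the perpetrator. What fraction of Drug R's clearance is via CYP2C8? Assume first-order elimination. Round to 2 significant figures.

CL'/CL = 1 / 2.14 = 0.4673
0.05·fm + (1 − fm) = 0.4673
fm = (0.4673 − 1) / (0.05 − 1) = 0.56

0.56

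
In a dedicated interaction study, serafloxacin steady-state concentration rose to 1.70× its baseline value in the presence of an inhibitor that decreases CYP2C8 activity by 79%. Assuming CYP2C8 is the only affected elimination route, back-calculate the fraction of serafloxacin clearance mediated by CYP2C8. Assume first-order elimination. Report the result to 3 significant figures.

Write x for the fraction cleared via CYP2C8. The observed steady-state concentration change means clearance fell to 1/1.70 = 0.5882 of baseline.
Setting x·0.21 + (1 − x) = 0.5882 and solving: x = (0.5882 − 1)/(0.21 − 1) = 0.521.

0.521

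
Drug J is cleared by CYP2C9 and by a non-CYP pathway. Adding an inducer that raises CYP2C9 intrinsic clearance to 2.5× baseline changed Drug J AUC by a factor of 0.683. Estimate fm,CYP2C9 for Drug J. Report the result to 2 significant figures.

0.31

CL'/CL = 1 / 0.683 = 1.464
2.5·fm + (1 − fm) = 1.464
fm = (1.464 − 1) / (2.5 − 1) = 0.31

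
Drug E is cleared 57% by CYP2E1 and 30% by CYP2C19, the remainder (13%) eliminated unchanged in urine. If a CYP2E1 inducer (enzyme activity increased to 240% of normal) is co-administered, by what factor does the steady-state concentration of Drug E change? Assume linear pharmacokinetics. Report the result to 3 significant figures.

0.556

CYP2E1: 0.57 × 2.4 = 1.368
CYP2C19: 0.3 (unchanged)
Other: 0.13 (unchanged)
New clearance relative to baseline: 1.368 + 0.3 + 0.13 = 1.798.
Steady-state concentration ratio = CL_old/CL_new = 1 / 1.798 = 0.556.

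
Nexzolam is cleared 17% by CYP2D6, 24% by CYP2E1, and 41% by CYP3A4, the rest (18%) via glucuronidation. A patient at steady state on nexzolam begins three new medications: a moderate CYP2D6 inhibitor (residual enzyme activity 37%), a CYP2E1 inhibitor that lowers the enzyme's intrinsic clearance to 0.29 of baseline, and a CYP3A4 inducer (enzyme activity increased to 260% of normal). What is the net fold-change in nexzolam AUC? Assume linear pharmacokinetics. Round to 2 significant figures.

0.73

CYP2D6: 0.17 × 0.37 = 0.0629
CYP2E1: 0.24 × 0.29 = 0.0696
CYP3A4: 0.41 × 2.6 = 1.066
Other: 0.18 (unchanged)
CL_new/CL_old = 0.0629 + 0.0696 + 1.066 + 0.18 = 1.3785.
Net AUC ratio = 1 / 1.3785 = 0.73.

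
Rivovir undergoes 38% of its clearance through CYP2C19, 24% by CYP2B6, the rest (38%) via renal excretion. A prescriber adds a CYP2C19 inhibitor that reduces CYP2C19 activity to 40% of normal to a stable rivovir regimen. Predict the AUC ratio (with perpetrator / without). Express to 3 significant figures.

1.30

The CYP2C19 pathway (38% of clearance) drops to 0.4× activity: 0.38 × 0.4 = 0.152.
CYP2B6 (24%) and the residual 38% are unaffected.
Relative clearance = 0.152 + 0.24 + 0.38 = 0.772.
Since AUC ∝ 1/CL, the ratio is 1 / 0.772 = 1.30.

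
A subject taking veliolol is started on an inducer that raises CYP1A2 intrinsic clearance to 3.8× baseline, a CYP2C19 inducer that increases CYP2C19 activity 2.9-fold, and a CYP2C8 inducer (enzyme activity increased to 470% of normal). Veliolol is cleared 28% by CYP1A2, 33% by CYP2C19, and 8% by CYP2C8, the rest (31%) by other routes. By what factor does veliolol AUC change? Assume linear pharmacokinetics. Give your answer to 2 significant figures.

CYP1A2: 0.28 × 3.8 = 1.064
CYP2C19: 0.33 × 2.9 = 0.957
CYP2C8: 0.08 × 4.7 = 0.376
Other: 0.31 (unchanged)
CL_new/CL_old = 1.064 + 0.957 + 0.376 + 0.31 = 2.707.
Because AUC varies inversely with clearance, the combined effect is 1 / 2.707 = 0.37.

0.37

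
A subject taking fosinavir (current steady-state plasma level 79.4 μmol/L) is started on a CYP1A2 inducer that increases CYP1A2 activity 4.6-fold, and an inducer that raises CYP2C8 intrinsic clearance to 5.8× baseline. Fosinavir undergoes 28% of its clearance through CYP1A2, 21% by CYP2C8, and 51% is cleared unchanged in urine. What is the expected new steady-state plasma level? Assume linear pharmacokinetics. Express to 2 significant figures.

26 μmol/L

The CYP1A2 pathway (28% of clearance) rises to 4.6× activity: 0.28 × 4.6 = 1.288.
The CYP2C8 pathway (21% of clearance) increases to 5.8× activity: 0.21 × 5.8 = 1.218.
The remaining 51% of clearance is unaffected.
CL_new/CL_old = 1.288 + 1.218 + 0.51 = 3.016.
New steady-state plasma level = 79.4 / 3.016 = 26 μmol/L (concentration scales inversely with clearance).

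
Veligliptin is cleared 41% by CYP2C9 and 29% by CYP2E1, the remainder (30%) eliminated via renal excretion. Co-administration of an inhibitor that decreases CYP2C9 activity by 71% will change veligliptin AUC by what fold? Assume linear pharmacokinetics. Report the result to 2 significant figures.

The CYP2C9 pathway (41% of clearance) drops to 0.29× activity: 0.41 × 0.29 = 0.1189.
CYP2E1 (29%) and the residual 30% are unaffected.
Relative clearance = 0.1189 + 0.29 + 0.3 = 0.7089.
AUC ratio = CL_old/CL_new = 1 / 0.7089 = 1.4.

1.4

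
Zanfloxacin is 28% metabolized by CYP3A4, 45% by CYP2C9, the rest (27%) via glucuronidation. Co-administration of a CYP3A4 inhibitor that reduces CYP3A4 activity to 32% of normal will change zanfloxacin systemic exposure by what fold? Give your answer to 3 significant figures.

1.24

CYP3A4: 0.28 × 0.32 = 0.0896
CYP2C9: 0.45 (unchanged)
Other: 0.27 (unchanged)
CL_new/CL_old = 0.0896 + 0.45 + 0.27 = 0.8096.
Systemic exposure ratio = CL_old/CL_new = 1 / 0.8096 = 1.24.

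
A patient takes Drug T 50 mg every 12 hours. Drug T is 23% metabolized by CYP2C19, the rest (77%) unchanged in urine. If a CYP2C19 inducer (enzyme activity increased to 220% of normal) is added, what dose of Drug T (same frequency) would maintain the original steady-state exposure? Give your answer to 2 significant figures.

64 mg

The CYP2C19 pathway (23% of clearance) increases to 2.2× activity: 0.23 × 2.2 = 0.506.
The remaining 77% of clearance is unaffected.
Relative clearance = 0.506 + 0.77 = 1.276.
Css,avg = (dose rate)/CL, so holding Css fixed requires dose ∝ CL: 50 × 1.276 = 64 mg.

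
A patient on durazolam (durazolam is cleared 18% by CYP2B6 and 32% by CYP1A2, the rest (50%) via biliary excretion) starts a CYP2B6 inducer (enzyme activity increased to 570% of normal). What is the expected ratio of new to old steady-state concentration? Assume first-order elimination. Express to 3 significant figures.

The CYP2B6 pathway (18% of clearance) increases to 5.7× activity: 0.18 × 5.7 = 1.026.
CYP1A2 (32%) and the residual 50% are unaffected.
Relative clearance = 1.026 + 0.32 + 0.5 = 1.846.
Steady-state concentration is inversely proportional to clearance, so the fold-change is 1 / 1.846 = 0.542.

0.542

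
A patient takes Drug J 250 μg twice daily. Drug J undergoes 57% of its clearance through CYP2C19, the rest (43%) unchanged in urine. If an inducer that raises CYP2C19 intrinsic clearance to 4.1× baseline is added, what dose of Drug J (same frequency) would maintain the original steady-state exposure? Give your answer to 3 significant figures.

692 μg

The CYP2C19 pathway (57% of clearance) increases to 4.1× activity: 0.57 × 4.1 = 2.337.
The remaining 43% of clearance is unaffected.
New clearance relative to baseline: 2.337 + 0.43 = 2.767.
To maintain the same steady-state level, dose must scale with clearance: new dose = 250 × 2.767 = 692 μg.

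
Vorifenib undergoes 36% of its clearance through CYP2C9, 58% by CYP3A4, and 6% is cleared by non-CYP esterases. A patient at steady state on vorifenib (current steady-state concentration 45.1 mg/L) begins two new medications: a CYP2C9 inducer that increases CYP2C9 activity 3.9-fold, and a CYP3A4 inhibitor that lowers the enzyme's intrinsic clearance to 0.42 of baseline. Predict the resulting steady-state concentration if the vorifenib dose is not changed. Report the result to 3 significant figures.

26.4 mg/L

The CYP2C9 pathway (36% of clearance) increases to 3.9× activity: 0.36 × 3.9 = 1.404.
The CYP3A4 pathway (58% of clearance) is reduced to 0.42× activity: 0.58 × 0.42 = 0.2436.
The remaining 6% of clearance is unaffected.
New clearance relative to baseline: 1.404 + 0.2436 + 0.06 = 1.7076.
Dividing the baseline by the relative clearance: 45.1 / 1.7076 = 26.4 mg/L.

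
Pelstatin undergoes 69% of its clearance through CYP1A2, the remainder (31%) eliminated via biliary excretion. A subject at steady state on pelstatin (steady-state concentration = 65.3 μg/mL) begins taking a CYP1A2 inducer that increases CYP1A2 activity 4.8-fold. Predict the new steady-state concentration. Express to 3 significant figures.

18.0 μg/mL

CYP1A2: 0.69 × 4.8 = 3.312
Other: 0.31 (unchanged)
CL_new/CL_old = 3.312 + 0.31 = 3.622.
With dosing unchanged, steady-state concentration scales as 1/CL: 65.3 / 3.622 = 18.0 μg/mL.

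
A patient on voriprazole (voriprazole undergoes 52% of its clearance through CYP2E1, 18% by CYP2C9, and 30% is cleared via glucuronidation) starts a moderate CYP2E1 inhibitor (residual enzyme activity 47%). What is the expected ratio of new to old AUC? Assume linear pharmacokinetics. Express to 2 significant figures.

1.4

The CYP2E1 pathway (52% of clearance) falls to 0.47× activity: 0.52 × 0.47 = 0.2444.
CYP2C9 (18%) and the residual 30% are unaffected.
CL_new/CL_old = 0.2444 + 0.18 + 0.3 = 0.7244.
AUC is inversely proportional to clearance, so the fold-change is 1 / 0.7244 = 1.4.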